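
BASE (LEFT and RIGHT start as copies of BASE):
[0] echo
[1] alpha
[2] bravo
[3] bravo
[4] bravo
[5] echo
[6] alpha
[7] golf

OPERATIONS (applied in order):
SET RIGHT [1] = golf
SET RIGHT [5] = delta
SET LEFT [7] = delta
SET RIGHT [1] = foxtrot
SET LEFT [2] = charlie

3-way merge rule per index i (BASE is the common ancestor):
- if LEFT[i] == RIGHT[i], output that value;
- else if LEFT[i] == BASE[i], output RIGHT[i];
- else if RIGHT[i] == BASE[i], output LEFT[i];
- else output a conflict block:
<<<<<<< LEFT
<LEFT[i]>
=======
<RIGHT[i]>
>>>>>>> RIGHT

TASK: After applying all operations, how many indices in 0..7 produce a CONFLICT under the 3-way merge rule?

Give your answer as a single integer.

Answer: 0

Derivation:
Final LEFT:  [echo, alpha, charlie, bravo, bravo, echo, alpha, delta]
Final RIGHT: [echo, foxtrot, bravo, bravo, bravo, delta, alpha, golf]
i=0: L=echo R=echo -> agree -> echo
i=1: L=alpha=BASE, R=foxtrot -> take RIGHT -> foxtrot
i=2: L=charlie, R=bravo=BASE -> take LEFT -> charlie
i=3: L=bravo R=bravo -> agree -> bravo
i=4: L=bravo R=bravo -> agree -> bravo
i=5: L=echo=BASE, R=delta -> take RIGHT -> delta
i=6: L=alpha R=alpha -> agree -> alpha
i=7: L=delta, R=golf=BASE -> take LEFT -> delta
Conflict count: 0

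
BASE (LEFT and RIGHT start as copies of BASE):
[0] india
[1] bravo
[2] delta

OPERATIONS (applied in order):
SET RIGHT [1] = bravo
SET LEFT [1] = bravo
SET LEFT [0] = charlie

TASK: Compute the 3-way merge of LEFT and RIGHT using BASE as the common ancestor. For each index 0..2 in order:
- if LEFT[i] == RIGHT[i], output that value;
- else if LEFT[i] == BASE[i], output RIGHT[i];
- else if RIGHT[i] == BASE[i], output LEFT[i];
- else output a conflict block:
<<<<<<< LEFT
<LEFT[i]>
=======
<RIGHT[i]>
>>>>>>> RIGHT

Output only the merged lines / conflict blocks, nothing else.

Final LEFT:  [charlie, bravo, delta]
Final RIGHT: [india, bravo, delta]
i=0: L=charlie, R=india=BASE -> take LEFT -> charlie
i=1: L=bravo R=bravo -> agree -> bravo
i=2: L=delta R=delta -> agree -> delta

Answer: charlie
bravo
delta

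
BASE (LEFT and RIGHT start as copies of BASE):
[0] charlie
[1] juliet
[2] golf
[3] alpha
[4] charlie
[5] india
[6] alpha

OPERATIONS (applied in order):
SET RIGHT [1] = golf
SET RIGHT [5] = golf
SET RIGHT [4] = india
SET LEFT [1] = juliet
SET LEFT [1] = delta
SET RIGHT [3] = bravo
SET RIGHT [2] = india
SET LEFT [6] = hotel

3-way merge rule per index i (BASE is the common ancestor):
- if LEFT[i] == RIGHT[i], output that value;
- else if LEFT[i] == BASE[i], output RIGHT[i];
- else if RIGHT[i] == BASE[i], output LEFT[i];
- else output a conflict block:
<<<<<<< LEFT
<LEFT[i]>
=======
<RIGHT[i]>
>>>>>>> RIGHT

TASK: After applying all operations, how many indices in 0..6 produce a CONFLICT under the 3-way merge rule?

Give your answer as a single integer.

Answer: 1

Derivation:
Final LEFT:  [charlie, delta, golf, alpha, charlie, india, hotel]
Final RIGHT: [charlie, golf, india, bravo, india, golf, alpha]
i=0: L=charlie R=charlie -> agree -> charlie
i=1: BASE=juliet L=delta R=golf all differ -> CONFLICT
i=2: L=golf=BASE, R=india -> take RIGHT -> india
i=3: L=alpha=BASE, R=bravo -> take RIGHT -> bravo
i=4: L=charlie=BASE, R=india -> take RIGHT -> india
i=5: L=india=BASE, R=golf -> take RIGHT -> golf
i=6: L=hotel, R=alpha=BASE -> take LEFT -> hotel
Conflict count: 1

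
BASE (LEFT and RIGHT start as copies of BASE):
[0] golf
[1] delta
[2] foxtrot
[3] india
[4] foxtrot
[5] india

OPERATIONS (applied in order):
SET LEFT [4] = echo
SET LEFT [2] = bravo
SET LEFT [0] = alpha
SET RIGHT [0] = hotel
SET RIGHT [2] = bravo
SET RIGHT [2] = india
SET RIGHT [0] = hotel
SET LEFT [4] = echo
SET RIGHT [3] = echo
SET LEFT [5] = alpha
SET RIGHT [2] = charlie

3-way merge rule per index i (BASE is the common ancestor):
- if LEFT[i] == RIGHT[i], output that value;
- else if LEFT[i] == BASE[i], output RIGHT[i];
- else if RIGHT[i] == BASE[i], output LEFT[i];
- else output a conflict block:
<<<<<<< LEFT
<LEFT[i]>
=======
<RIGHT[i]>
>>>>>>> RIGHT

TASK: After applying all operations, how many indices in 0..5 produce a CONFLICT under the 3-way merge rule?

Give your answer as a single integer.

Answer: 2

Derivation:
Final LEFT:  [alpha, delta, bravo, india, echo, alpha]
Final RIGHT: [hotel, delta, charlie, echo, foxtrot, india]
i=0: BASE=golf L=alpha R=hotel all differ -> CONFLICT
i=1: L=delta R=delta -> agree -> delta
i=2: BASE=foxtrot L=bravo R=charlie all differ -> CONFLICT
i=3: L=india=BASE, R=echo -> take RIGHT -> echo
i=4: L=echo, R=foxtrot=BASE -> take LEFT -> echo
i=5: L=alpha, R=india=BASE -> take LEFT -> alpha
Conflict count: 2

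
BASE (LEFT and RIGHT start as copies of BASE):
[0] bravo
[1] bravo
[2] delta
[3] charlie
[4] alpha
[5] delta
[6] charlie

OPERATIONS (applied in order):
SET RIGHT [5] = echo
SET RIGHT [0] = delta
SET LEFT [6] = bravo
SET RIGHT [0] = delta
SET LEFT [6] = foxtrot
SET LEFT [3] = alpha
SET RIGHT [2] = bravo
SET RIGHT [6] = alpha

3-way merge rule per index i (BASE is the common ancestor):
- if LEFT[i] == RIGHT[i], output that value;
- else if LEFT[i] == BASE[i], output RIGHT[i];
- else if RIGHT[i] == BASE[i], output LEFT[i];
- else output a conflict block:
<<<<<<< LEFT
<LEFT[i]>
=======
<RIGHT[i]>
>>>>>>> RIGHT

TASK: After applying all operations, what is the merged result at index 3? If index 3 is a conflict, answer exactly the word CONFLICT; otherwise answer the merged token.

Answer: alpha

Derivation:
Final LEFT:  [bravo, bravo, delta, alpha, alpha, delta, foxtrot]
Final RIGHT: [delta, bravo, bravo, charlie, alpha, echo, alpha]
i=0: L=bravo=BASE, R=delta -> take RIGHT -> delta
i=1: L=bravo R=bravo -> agree -> bravo
i=2: L=delta=BASE, R=bravo -> take RIGHT -> bravo
i=3: L=alpha, R=charlie=BASE -> take LEFT -> alpha
i=4: L=alpha R=alpha -> agree -> alpha
i=5: L=delta=BASE, R=echo -> take RIGHT -> echo
i=6: BASE=charlie L=foxtrot R=alpha all differ -> CONFLICT
Index 3 -> alpha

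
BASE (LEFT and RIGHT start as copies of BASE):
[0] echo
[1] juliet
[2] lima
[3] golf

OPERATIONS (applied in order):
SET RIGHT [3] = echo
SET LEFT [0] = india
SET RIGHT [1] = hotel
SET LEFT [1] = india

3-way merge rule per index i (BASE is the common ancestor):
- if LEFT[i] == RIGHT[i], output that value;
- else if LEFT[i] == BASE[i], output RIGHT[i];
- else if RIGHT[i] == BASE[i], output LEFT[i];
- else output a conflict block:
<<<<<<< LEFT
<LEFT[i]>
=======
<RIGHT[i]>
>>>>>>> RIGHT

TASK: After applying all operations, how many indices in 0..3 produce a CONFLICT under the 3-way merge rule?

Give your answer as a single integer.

Final LEFT:  [india, india, lima, golf]
Final RIGHT: [echo, hotel, lima, echo]
i=0: L=india, R=echo=BASE -> take LEFT -> india
i=1: BASE=juliet L=india R=hotel all differ -> CONFLICT
i=2: L=lima R=lima -> agree -> lima
i=3: L=golf=BASE, R=echo -> take RIGHT -> echo
Conflict count: 1

Answer: 1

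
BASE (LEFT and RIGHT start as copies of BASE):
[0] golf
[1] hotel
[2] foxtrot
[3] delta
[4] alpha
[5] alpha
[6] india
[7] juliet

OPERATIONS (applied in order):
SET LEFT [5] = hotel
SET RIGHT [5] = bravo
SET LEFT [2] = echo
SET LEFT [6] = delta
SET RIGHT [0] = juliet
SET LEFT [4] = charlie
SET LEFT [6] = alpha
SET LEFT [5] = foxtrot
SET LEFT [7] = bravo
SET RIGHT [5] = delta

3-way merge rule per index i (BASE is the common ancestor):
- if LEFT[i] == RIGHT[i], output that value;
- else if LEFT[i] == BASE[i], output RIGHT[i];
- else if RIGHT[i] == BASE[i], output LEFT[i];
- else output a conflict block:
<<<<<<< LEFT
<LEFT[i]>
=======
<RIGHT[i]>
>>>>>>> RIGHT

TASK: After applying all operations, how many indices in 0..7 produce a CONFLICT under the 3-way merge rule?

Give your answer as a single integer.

Answer: 1

Derivation:
Final LEFT:  [golf, hotel, echo, delta, charlie, foxtrot, alpha, bravo]
Final RIGHT: [juliet, hotel, foxtrot, delta, alpha, delta, india, juliet]
i=0: L=golf=BASE, R=juliet -> take RIGHT -> juliet
i=1: L=hotel R=hotel -> agree -> hotel
i=2: L=echo, R=foxtrot=BASE -> take LEFT -> echo
i=3: L=delta R=delta -> agree -> delta
i=4: L=charlie, R=alpha=BASE -> take LEFT -> charlie
i=5: BASE=alpha L=foxtrot R=delta all differ -> CONFLICT
i=6: L=alpha, R=india=BASE -> take LEFT -> alpha
i=7: L=bravo, R=juliet=BASE -> take LEFT -> bravo
Conflict count: 1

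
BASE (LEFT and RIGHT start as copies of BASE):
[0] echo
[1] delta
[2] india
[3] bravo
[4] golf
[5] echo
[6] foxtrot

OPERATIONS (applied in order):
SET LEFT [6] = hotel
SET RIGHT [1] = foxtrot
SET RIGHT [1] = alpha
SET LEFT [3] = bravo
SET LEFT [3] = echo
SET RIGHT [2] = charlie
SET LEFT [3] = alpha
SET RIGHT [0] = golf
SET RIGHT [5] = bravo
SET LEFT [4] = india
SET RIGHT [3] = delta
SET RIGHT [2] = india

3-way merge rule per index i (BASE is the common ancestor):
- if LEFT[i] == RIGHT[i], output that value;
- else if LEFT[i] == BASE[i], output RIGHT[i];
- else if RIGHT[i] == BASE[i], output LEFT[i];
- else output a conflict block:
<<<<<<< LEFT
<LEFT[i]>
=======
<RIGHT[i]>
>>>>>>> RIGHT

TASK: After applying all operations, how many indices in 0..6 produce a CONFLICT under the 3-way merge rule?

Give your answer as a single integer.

Final LEFT:  [echo, delta, india, alpha, india, echo, hotel]
Final RIGHT: [golf, alpha, india, delta, golf, bravo, foxtrot]
i=0: L=echo=BASE, R=golf -> take RIGHT -> golf
i=1: L=delta=BASE, R=alpha -> take RIGHT -> alpha
i=2: L=india R=india -> agree -> india
i=3: BASE=bravo L=alpha R=delta all differ -> CONFLICT
i=4: L=india, R=golf=BASE -> take LEFT -> india
i=5: L=echo=BASE, R=bravo -> take RIGHT -> bravo
i=6: L=hotel, R=foxtrot=BASE -> take LEFT -> hotel
Conflict count: 1

Answer: 1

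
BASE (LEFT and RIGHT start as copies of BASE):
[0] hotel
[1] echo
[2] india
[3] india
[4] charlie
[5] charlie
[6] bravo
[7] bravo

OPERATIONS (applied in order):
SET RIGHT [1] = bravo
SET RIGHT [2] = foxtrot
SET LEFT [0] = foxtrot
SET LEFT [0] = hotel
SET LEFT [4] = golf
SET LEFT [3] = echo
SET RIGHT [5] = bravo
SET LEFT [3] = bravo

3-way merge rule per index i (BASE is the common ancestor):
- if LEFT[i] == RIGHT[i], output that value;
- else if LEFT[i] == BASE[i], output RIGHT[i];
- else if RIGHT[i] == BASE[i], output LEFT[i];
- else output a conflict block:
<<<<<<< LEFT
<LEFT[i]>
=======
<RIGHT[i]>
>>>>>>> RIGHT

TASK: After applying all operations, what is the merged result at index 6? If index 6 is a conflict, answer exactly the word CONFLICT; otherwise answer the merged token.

Answer: bravo

Derivation:
Final LEFT:  [hotel, echo, india, bravo, golf, charlie, bravo, bravo]
Final RIGHT: [hotel, bravo, foxtrot, india, charlie, bravo, bravo, bravo]
i=0: L=hotel R=hotel -> agree -> hotel
i=1: L=echo=BASE, R=bravo -> take RIGHT -> bravo
i=2: L=india=BASE, R=foxtrot -> take RIGHT -> foxtrot
i=3: L=bravo, R=india=BASE -> take LEFT -> bravo
i=4: L=golf, R=charlie=BASE -> take LEFT -> golf
i=5: L=charlie=BASE, R=bravo -> take RIGHT -> bravo
i=6: L=bravo R=bravo -> agree -> bravo
i=7: L=bravo R=bravo -> agree -> bravo
Index 6 -> bravo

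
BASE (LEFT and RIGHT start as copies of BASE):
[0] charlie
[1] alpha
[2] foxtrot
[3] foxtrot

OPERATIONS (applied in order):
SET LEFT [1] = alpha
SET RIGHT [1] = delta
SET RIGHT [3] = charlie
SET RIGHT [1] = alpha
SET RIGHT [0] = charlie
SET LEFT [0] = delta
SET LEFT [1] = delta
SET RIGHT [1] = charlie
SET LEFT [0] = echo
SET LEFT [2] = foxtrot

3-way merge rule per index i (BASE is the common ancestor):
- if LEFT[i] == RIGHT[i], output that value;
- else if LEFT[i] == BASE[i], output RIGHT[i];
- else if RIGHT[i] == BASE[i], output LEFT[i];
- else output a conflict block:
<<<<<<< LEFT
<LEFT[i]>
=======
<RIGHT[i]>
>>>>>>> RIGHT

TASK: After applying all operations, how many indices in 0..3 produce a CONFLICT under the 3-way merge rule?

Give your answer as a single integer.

Final LEFT:  [echo, delta, foxtrot, foxtrot]
Final RIGHT: [charlie, charlie, foxtrot, charlie]
i=0: L=echo, R=charlie=BASE -> take LEFT -> echo
i=1: BASE=alpha L=delta R=charlie all differ -> CONFLICT
i=2: L=foxtrot R=foxtrot -> agree -> foxtrot
i=3: L=foxtrot=BASE, R=charlie -> take RIGHT -> charlie
Conflict count: 1

Answer: 1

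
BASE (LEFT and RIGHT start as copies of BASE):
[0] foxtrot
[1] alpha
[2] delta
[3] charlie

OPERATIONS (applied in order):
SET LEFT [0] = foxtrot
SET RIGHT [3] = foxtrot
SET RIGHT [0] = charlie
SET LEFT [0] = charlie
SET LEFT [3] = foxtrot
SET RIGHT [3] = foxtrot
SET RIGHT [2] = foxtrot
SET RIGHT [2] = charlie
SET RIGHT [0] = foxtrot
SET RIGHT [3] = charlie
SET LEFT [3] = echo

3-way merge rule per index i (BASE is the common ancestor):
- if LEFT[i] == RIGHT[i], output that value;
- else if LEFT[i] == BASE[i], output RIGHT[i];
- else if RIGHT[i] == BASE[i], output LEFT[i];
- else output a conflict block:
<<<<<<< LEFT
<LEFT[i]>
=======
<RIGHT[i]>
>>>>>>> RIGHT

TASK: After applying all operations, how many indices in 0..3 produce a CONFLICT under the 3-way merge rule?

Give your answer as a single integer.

Final LEFT:  [charlie, alpha, delta, echo]
Final RIGHT: [foxtrot, alpha, charlie, charlie]
i=0: L=charlie, R=foxtrot=BASE -> take LEFT -> charlie
i=1: L=alpha R=alpha -> agree -> alpha
i=2: L=delta=BASE, R=charlie -> take RIGHT -> charlie
i=3: L=echo, R=charlie=BASE -> take LEFT -> echo
Conflict count: 0

Answer: 0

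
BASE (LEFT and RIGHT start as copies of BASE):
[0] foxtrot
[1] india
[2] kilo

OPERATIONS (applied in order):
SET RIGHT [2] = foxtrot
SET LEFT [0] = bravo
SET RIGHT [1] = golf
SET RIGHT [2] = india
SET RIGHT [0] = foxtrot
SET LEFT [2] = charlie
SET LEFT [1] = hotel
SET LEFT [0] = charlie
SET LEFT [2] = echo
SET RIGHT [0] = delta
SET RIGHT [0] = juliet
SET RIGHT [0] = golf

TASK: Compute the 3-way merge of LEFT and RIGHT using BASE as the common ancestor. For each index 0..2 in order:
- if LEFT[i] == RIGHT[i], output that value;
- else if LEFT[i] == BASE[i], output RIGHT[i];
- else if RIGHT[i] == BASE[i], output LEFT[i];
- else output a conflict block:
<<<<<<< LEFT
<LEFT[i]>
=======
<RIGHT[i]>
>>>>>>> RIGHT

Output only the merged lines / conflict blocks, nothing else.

Answer: <<<<<<< LEFT
charlie
=======
golf
>>>>>>> RIGHT
<<<<<<< LEFT
hotel
=======
golf
>>>>>>> RIGHT
<<<<<<< LEFT
echo
=======
india
>>>>>>> RIGHT

Derivation:
Final LEFT:  [charlie, hotel, echo]
Final RIGHT: [golf, golf, india]
i=0: BASE=foxtrot L=charlie R=golf all differ -> CONFLICT
i=1: BASE=india L=hotel R=golf all differ -> CONFLICT
i=2: BASE=kilo L=echo R=india all differ -> CONFLICT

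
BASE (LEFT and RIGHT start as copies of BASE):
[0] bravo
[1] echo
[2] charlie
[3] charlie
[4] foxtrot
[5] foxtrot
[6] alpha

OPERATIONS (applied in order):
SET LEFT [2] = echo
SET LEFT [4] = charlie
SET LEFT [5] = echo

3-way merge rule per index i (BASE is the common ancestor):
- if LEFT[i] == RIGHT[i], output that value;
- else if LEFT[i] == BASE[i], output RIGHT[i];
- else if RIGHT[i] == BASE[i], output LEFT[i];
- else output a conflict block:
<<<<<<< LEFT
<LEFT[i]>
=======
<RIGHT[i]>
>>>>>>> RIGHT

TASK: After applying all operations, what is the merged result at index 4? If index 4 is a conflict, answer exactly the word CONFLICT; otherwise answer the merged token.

Answer: charlie

Derivation:
Final LEFT:  [bravo, echo, echo, charlie, charlie, echo, alpha]
Final RIGHT: [bravo, echo, charlie, charlie, foxtrot, foxtrot, alpha]
i=0: L=bravo R=bravo -> agree -> bravo
i=1: L=echo R=echo -> agree -> echo
i=2: L=echo, R=charlie=BASE -> take LEFT -> echo
i=3: L=charlie R=charlie -> agree -> charlie
i=4: L=charlie, R=foxtrot=BASE -> take LEFT -> charlie
i=5: L=echo, R=foxtrot=BASE -> take LEFT -> echo
i=6: L=alpha R=alpha -> agree -> alpha
Index 4 -> charlie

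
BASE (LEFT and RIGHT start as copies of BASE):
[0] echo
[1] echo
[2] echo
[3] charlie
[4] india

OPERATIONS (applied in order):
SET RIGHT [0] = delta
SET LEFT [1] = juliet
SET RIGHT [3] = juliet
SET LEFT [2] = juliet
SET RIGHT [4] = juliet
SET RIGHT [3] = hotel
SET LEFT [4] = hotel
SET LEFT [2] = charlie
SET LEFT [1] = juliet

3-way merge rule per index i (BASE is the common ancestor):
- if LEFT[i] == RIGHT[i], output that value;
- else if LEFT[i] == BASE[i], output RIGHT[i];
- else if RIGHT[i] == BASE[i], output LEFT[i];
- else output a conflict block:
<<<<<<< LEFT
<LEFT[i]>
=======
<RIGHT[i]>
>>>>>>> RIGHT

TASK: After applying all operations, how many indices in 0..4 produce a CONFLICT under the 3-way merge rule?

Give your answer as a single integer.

Final LEFT:  [echo, juliet, charlie, charlie, hotel]
Final RIGHT: [delta, echo, echo, hotel, juliet]
i=0: L=echo=BASE, R=delta -> take RIGHT -> delta
i=1: L=juliet, R=echo=BASE -> take LEFT -> juliet
i=2: L=charlie, R=echo=BASE -> take LEFT -> charlie
i=3: L=charlie=BASE, R=hotel -> take RIGHT -> hotel
i=4: BASE=india L=hotel R=juliet all differ -> CONFLICT
Conflict count: 1

Answer: 1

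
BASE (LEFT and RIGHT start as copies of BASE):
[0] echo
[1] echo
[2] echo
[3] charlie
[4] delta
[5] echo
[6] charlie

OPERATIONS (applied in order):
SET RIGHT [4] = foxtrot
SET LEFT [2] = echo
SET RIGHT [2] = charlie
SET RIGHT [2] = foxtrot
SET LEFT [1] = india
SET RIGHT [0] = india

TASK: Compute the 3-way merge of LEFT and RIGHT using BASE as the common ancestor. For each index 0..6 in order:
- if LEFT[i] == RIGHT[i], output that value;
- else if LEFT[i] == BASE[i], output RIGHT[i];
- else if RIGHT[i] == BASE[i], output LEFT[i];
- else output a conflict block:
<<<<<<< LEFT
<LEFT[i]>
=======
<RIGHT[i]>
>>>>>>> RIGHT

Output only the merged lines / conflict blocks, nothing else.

Answer: india
india
foxtrot
charlie
foxtrot
echo
charlie

Derivation:
Final LEFT:  [echo, india, echo, charlie, delta, echo, charlie]
Final RIGHT: [india, echo, foxtrot, charlie, foxtrot, echo, charlie]
i=0: L=echo=BASE, R=india -> take RIGHT -> india
i=1: L=india, R=echo=BASE -> take LEFT -> india
i=2: L=echo=BASE, R=foxtrot -> take RIGHT -> foxtrot
i=3: L=charlie R=charlie -> agree -> charlie
i=4: L=delta=BASE, R=foxtrot -> take RIGHT -> foxtrot
i=5: L=echo R=echo -> agree -> echo
i=6: L=charlie R=charlie -> agree -> charlie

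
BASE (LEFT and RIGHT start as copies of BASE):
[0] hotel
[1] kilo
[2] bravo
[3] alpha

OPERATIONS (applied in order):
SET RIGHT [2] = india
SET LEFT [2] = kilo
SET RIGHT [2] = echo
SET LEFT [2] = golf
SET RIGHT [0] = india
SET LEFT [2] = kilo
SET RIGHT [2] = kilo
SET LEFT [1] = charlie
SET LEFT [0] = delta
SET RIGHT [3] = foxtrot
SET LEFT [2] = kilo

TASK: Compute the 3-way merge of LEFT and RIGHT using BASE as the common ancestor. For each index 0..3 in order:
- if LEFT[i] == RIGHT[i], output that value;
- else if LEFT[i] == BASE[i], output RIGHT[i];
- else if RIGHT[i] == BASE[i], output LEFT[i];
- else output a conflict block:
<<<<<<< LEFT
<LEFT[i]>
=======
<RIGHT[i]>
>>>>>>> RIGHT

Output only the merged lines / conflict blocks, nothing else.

Answer: <<<<<<< LEFT
delta
=======
india
>>>>>>> RIGHT
charlie
kilo
foxtrot

Derivation:
Final LEFT:  [delta, charlie, kilo, alpha]
Final RIGHT: [india, kilo, kilo, foxtrot]
i=0: BASE=hotel L=delta R=india all differ -> CONFLICT
i=1: L=charlie, R=kilo=BASE -> take LEFT -> charlie
i=2: L=kilo R=kilo -> agree -> kilo
i=3: L=alpha=BASE, R=foxtrot -> take RIGHT -> foxtrot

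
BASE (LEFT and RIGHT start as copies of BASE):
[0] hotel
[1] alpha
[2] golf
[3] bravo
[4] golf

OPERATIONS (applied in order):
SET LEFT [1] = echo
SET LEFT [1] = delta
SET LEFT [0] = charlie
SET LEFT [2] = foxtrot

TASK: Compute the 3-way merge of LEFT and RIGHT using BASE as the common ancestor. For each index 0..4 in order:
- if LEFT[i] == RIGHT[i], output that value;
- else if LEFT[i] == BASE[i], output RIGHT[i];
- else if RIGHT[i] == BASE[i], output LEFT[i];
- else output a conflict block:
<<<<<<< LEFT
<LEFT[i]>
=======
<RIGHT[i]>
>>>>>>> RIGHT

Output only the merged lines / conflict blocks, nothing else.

Final LEFT:  [charlie, delta, foxtrot, bravo, golf]
Final RIGHT: [hotel, alpha, golf, bravo, golf]
i=0: L=charlie, R=hotel=BASE -> take LEFT -> charlie
i=1: L=delta, R=alpha=BASE -> take LEFT -> delta
i=2: L=foxtrot, R=golf=BASE -> take LEFT -> foxtrot
i=3: L=bravo R=bravo -> agree -> bravo
i=4: L=golf R=golf -> agree -> golf

Answer: charlie
delta
foxtrot
bravo
golf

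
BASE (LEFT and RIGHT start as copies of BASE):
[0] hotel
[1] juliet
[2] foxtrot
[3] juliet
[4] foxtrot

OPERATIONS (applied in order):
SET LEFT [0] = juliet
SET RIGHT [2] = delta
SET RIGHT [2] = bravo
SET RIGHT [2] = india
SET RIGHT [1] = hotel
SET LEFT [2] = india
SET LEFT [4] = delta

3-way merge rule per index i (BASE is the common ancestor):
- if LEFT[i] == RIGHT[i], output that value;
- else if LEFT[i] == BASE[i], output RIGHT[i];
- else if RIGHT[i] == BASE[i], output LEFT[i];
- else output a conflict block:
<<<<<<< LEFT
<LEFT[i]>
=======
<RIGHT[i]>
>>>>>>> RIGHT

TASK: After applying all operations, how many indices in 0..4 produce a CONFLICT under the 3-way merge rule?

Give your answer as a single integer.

Answer: 0

Derivation:
Final LEFT:  [juliet, juliet, india, juliet, delta]
Final RIGHT: [hotel, hotel, india, juliet, foxtrot]
i=0: L=juliet, R=hotel=BASE -> take LEFT -> juliet
i=1: L=juliet=BASE, R=hotel -> take RIGHT -> hotel
i=2: L=india R=india -> agree -> india
i=3: L=juliet R=juliet -> agree -> juliet
i=4: L=delta, R=foxtrot=BASE -> take LEFT -> delta
Conflict count: 0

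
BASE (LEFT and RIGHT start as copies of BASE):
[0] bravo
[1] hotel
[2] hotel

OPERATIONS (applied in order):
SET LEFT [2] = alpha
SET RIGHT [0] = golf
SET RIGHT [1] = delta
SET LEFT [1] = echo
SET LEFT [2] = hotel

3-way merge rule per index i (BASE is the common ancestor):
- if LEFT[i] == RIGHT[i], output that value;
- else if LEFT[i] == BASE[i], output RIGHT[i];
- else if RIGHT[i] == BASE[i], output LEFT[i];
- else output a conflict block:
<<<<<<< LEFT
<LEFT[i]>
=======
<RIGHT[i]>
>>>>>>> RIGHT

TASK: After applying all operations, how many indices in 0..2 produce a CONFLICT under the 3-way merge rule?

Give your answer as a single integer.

Final LEFT:  [bravo, echo, hotel]
Final RIGHT: [golf, delta, hotel]
i=0: L=bravo=BASE, R=golf -> take RIGHT -> golf
i=1: BASE=hotel L=echo R=delta all differ -> CONFLICT
i=2: L=hotel R=hotel -> agree -> hotel
Conflict count: 1

Answer: 1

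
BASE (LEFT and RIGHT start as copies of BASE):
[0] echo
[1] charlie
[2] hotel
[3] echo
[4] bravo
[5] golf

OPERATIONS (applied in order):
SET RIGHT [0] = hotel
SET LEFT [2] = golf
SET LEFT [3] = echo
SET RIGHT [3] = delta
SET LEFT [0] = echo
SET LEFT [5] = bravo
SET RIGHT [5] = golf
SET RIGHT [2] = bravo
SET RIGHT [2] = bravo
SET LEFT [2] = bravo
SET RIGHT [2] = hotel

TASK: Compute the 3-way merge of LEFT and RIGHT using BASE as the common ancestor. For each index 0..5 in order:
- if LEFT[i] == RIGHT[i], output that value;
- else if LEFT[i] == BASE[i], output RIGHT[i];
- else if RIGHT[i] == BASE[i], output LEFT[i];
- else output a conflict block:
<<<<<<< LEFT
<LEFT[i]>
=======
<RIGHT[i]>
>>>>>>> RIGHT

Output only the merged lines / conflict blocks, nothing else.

Answer: hotel
charlie
bravo
delta
bravo
bravo

Derivation:
Final LEFT:  [echo, charlie, bravo, echo, bravo, bravo]
Final RIGHT: [hotel, charlie, hotel, delta, bravo, golf]
i=0: L=echo=BASE, R=hotel -> take RIGHT -> hotel
i=1: L=charlie R=charlie -> agree -> charlie
i=2: L=bravo, R=hotel=BASE -> take LEFT -> bravo
i=3: L=echo=BASE, R=delta -> take RIGHT -> delta
i=4: L=bravo R=bravo -> agree -> bravo
i=5: L=bravo, R=golf=BASE -> take LEFT -> bravo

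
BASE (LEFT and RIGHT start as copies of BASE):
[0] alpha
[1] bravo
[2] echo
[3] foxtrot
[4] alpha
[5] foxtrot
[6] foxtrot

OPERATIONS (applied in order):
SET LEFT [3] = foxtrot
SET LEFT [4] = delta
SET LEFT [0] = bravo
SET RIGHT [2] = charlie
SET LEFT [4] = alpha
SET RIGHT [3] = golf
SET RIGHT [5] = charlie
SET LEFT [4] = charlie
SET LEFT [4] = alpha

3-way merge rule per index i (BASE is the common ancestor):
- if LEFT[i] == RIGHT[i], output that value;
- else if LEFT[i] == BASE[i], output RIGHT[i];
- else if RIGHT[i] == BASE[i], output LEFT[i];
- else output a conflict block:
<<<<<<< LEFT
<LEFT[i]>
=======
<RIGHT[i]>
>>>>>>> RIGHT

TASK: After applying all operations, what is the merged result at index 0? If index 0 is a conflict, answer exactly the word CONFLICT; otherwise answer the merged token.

Final LEFT:  [bravo, bravo, echo, foxtrot, alpha, foxtrot, foxtrot]
Final RIGHT: [alpha, bravo, charlie, golf, alpha, charlie, foxtrot]
i=0: L=bravo, R=alpha=BASE -> take LEFT -> bravo
i=1: L=bravo R=bravo -> agree -> bravo
i=2: L=echo=BASE, R=charlie -> take RIGHT -> charlie
i=3: L=foxtrot=BASE, R=golf -> take RIGHT -> golf
i=4: L=alpha R=alpha -> agree -> alpha
i=5: L=foxtrot=BASE, R=charlie -> take RIGHT -> charlie
i=6: L=foxtrot R=foxtrot -> agree -> foxtrot
Index 0 -> bravo

Answer: bravo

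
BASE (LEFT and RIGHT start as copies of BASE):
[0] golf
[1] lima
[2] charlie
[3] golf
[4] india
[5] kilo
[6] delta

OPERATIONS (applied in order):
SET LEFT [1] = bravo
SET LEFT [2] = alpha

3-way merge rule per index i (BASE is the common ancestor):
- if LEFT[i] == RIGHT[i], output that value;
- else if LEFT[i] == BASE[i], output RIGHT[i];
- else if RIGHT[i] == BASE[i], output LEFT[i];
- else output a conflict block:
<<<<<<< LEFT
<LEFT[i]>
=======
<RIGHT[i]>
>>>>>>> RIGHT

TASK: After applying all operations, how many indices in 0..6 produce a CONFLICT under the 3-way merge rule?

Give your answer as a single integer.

Final LEFT:  [golf, bravo, alpha, golf, india, kilo, delta]
Final RIGHT: [golf, lima, charlie, golf, india, kilo, delta]
i=0: L=golf R=golf -> agree -> golf
i=1: L=bravo, R=lima=BASE -> take LEFT -> bravo
i=2: L=alpha, R=charlie=BASE -> take LEFT -> alpha
i=3: L=golf R=golf -> agree -> golf
i=4: L=india R=india -> agree -> india
i=5: L=kilo R=kilo -> agree -> kilo
i=6: L=delta R=delta -> agree -> delta
Conflict count: 0

Answer: 0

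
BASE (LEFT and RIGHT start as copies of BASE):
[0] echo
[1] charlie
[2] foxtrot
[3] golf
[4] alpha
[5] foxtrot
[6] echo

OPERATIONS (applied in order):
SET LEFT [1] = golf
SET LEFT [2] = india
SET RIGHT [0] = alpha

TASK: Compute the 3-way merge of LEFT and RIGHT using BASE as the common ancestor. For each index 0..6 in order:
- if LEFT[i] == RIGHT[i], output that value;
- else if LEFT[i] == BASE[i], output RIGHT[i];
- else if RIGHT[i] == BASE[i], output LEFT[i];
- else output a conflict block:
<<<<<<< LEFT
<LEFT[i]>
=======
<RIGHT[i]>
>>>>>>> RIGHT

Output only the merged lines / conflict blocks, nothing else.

Answer: alpha
golf
india
golf
alpha
foxtrot
echo

Derivation:
Final LEFT:  [echo, golf, india, golf, alpha, foxtrot, echo]
Final RIGHT: [alpha, charlie, foxtrot, golf, alpha, foxtrot, echo]
i=0: L=echo=BASE, R=alpha -> take RIGHT -> alpha
i=1: L=golf, R=charlie=BASE -> take LEFT -> golf
i=2: L=india, R=foxtrot=BASE -> take LEFT -> india
i=3: L=golf R=golf -> agree -> golf
i=4: L=alpha R=alpha -> agree -> alpha
i=5: L=foxtrot R=foxtrot -> agree -> foxtrot
i=6: L=echo R=echo -> agree -> echo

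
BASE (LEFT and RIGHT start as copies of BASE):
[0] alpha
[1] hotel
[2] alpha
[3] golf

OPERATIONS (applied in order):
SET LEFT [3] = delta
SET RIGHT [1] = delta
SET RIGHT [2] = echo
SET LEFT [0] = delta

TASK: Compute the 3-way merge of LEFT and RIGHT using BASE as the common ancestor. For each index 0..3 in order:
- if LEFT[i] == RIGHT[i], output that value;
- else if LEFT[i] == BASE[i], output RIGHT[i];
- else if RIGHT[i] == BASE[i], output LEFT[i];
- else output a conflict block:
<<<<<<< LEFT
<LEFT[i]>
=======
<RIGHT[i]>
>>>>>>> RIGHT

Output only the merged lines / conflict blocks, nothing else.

Final LEFT:  [delta, hotel, alpha, delta]
Final RIGHT: [alpha, delta, echo, golf]
i=0: L=delta, R=alpha=BASE -> take LEFT -> delta
i=1: L=hotel=BASE, R=delta -> take RIGHT -> delta
i=2: L=alpha=BASE, R=echo -> take RIGHT -> echo
i=3: L=delta, R=golf=BASE -> take LEFT -> delta

Answer: delta
delta
echo
delta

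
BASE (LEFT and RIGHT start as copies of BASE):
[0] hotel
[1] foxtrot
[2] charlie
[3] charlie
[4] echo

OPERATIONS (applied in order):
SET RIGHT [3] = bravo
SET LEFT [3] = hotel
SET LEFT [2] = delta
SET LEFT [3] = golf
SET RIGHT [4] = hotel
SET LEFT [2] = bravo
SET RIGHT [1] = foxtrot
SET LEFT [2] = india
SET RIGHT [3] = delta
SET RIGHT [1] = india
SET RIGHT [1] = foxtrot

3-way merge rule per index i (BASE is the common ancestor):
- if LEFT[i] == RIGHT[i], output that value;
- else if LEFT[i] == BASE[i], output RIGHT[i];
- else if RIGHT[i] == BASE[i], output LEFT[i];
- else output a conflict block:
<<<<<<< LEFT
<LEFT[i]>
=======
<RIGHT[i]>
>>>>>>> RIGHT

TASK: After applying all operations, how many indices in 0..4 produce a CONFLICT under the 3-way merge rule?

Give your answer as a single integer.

Answer: 1

Derivation:
Final LEFT:  [hotel, foxtrot, india, golf, echo]
Final RIGHT: [hotel, foxtrot, charlie, delta, hotel]
i=0: L=hotel R=hotel -> agree -> hotel
i=1: L=foxtrot R=foxtrot -> agree -> foxtrot
i=2: L=india, R=charlie=BASE -> take LEFT -> india
i=3: BASE=charlie L=golf R=delta all differ -> CONFLICT
i=4: L=echo=BASE, R=hotel -> take RIGHT -> hotel
Conflict count: 1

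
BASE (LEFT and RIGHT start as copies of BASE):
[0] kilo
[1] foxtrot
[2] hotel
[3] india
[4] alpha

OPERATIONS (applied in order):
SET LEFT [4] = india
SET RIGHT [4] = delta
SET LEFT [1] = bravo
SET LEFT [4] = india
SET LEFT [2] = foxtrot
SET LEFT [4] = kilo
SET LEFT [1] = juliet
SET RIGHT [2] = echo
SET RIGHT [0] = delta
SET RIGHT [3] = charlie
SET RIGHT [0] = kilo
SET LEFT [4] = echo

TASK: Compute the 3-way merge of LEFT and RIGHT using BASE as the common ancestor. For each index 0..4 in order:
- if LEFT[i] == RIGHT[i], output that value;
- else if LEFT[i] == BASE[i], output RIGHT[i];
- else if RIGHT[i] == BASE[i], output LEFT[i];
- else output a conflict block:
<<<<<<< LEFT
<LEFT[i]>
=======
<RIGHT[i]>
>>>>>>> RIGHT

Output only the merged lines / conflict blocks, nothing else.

Answer: kilo
juliet
<<<<<<< LEFT
foxtrot
=======
echo
>>>>>>> RIGHT
charlie
<<<<<<< LEFT
echo
=======
delta
>>>>>>> RIGHT

Derivation:
Final LEFT:  [kilo, juliet, foxtrot, india, echo]
Final RIGHT: [kilo, foxtrot, echo, charlie, delta]
i=0: L=kilo R=kilo -> agree -> kilo
i=1: L=juliet, R=foxtrot=BASE -> take LEFT -> juliet
i=2: BASE=hotel L=foxtrot R=echo all differ -> CONFLICT
i=3: L=india=BASE, R=charlie -> take RIGHT -> charlie
i=4: BASE=alpha L=echo R=delta all differ -> CONFLICT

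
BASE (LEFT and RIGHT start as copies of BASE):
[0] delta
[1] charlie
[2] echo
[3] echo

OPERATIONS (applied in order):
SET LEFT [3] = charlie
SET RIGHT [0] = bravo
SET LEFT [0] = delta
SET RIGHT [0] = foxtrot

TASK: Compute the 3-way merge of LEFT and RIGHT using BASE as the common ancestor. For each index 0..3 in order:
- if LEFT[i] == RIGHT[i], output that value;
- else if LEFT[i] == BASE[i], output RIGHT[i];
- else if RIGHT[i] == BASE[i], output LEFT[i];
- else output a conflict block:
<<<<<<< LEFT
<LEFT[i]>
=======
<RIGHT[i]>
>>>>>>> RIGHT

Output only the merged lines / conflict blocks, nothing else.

Final LEFT:  [delta, charlie, echo, charlie]
Final RIGHT: [foxtrot, charlie, echo, echo]
i=0: L=delta=BASE, R=foxtrot -> take RIGHT -> foxtrot
i=1: L=charlie R=charlie -> agree -> charlie
i=2: L=echo R=echo -> agree -> echo
i=3: L=charlie, R=echo=BASE -> take LEFT -> charlie

Answer: foxtrot
charlie
echo
charlie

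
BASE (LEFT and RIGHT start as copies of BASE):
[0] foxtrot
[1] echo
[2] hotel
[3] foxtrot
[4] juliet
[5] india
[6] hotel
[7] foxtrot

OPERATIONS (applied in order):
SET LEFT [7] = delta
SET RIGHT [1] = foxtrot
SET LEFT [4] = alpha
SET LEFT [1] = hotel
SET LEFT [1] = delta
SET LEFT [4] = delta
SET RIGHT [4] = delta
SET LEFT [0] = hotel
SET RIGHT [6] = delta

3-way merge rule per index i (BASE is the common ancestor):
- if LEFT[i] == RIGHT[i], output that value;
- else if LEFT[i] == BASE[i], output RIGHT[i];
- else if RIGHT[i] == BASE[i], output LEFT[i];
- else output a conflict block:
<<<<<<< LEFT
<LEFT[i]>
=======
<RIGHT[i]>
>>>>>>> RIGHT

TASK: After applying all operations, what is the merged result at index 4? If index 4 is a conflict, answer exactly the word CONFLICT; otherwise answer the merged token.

Answer: delta

Derivation:
Final LEFT:  [hotel, delta, hotel, foxtrot, delta, india, hotel, delta]
Final RIGHT: [foxtrot, foxtrot, hotel, foxtrot, delta, india, delta, foxtrot]
i=0: L=hotel, R=foxtrot=BASE -> take LEFT -> hotel
i=1: BASE=echo L=delta R=foxtrot all differ -> CONFLICT
i=2: L=hotel R=hotel -> agree -> hotel
i=3: L=foxtrot R=foxtrot -> agree -> foxtrot
i=4: L=delta R=delta -> agree -> delta
i=5: L=india R=india -> agree -> india
i=6: L=hotel=BASE, R=delta -> take RIGHT -> delta
i=7: L=delta, R=foxtrot=BASE -> take LEFT -> delta
Index 4 -> delta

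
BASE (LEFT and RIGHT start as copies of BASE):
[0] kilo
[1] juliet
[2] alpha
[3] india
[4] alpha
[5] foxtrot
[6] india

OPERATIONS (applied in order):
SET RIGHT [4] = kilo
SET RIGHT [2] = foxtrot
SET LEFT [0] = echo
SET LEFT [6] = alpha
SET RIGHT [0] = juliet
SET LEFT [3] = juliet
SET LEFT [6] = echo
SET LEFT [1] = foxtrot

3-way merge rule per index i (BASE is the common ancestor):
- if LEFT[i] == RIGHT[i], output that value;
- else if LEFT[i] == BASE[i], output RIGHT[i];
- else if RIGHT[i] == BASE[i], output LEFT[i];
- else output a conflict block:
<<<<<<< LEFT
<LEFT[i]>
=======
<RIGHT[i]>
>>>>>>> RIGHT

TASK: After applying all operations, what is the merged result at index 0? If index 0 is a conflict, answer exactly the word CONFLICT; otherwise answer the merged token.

Final LEFT:  [echo, foxtrot, alpha, juliet, alpha, foxtrot, echo]
Final RIGHT: [juliet, juliet, foxtrot, india, kilo, foxtrot, india]
i=0: BASE=kilo L=echo R=juliet all differ -> CONFLICT
i=1: L=foxtrot, R=juliet=BASE -> take LEFT -> foxtrot
i=2: L=alpha=BASE, R=foxtrot -> take RIGHT -> foxtrot
i=3: L=juliet, R=india=BASE -> take LEFT -> juliet
i=4: L=alpha=BASE, R=kilo -> take RIGHT -> kilo
i=5: L=foxtrot R=foxtrot -> agree -> foxtrot
i=6: L=echo, R=india=BASE -> take LEFT -> echo
Index 0 -> CONFLICT

Answer: CONFLICT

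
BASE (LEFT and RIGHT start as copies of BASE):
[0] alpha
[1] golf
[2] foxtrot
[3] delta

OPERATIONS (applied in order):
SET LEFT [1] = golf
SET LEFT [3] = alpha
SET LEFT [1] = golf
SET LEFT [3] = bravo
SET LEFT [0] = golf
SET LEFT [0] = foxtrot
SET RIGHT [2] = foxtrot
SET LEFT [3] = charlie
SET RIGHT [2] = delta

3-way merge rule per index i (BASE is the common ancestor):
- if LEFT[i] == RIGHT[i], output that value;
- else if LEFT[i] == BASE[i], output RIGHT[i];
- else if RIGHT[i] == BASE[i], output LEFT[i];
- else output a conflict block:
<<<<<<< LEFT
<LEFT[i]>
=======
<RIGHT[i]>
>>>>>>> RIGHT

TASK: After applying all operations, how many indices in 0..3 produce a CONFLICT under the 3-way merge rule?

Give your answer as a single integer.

Final LEFT:  [foxtrot, golf, foxtrot, charlie]
Final RIGHT: [alpha, golf, delta, delta]
i=0: L=foxtrot, R=alpha=BASE -> take LEFT -> foxtrot
i=1: L=golf R=golf -> agree -> golf
i=2: L=foxtrot=BASE, R=delta -> take RIGHT -> delta
i=3: L=charlie, R=delta=BASE -> take LEFT -> charlie
Conflict count: 0

Answer: 0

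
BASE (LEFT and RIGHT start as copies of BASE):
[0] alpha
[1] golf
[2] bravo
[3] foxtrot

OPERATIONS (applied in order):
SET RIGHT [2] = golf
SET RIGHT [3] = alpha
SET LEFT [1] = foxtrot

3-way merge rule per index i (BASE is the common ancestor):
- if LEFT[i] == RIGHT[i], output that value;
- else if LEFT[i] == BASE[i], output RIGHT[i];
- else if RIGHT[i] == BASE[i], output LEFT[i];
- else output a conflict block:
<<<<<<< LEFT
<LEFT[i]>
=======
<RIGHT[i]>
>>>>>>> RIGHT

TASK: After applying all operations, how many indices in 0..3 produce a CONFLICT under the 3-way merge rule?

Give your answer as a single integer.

Final LEFT:  [alpha, foxtrot, bravo, foxtrot]
Final RIGHT: [alpha, golf, golf, alpha]
i=0: L=alpha R=alpha -> agree -> alpha
i=1: L=foxtrot, R=golf=BASE -> take LEFT -> foxtrot
i=2: L=bravo=BASE, R=golf -> take RIGHT -> golf
i=3: L=foxtrot=BASE, R=alpha -> take RIGHT -> alpha
Conflict count: 0

Answer: 0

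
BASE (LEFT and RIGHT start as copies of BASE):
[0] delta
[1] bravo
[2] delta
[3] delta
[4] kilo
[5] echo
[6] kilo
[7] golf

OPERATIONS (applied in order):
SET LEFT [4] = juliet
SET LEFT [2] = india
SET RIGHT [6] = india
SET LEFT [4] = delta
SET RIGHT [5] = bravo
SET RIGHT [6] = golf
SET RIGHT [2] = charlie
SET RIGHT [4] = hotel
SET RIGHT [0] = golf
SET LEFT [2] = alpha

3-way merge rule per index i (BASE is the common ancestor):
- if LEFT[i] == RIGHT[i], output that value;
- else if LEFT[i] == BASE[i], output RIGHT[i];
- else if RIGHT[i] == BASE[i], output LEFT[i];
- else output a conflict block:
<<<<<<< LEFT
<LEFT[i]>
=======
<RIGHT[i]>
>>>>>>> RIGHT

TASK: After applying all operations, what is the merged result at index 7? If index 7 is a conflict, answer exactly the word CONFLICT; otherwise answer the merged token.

Answer: golf

Derivation:
Final LEFT:  [delta, bravo, alpha, delta, delta, echo, kilo, golf]
Final RIGHT: [golf, bravo, charlie, delta, hotel, bravo, golf, golf]
i=0: L=delta=BASE, R=golf -> take RIGHT -> golf
i=1: L=bravo R=bravo -> agree -> bravo
i=2: BASE=delta L=alpha R=charlie all differ -> CONFLICT
i=3: L=delta R=delta -> agree -> delta
i=4: BASE=kilo L=delta R=hotel all differ -> CONFLICT
i=5: L=echo=BASE, R=bravo -> take RIGHT -> bravo
i=6: L=kilo=BASE, R=golf -> take RIGHT -> golf
i=7: L=golf R=golf -> agree -> golf
Index 7 -> golf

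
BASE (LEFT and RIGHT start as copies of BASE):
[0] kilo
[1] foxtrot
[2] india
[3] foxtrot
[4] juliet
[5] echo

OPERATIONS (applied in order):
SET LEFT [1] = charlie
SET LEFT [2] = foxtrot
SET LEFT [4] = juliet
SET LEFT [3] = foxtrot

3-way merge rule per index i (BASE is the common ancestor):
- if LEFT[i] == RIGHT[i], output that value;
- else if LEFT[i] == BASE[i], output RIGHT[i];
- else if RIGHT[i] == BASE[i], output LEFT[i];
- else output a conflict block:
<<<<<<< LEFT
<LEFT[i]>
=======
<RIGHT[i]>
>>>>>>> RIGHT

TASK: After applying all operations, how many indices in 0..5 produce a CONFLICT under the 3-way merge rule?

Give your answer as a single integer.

Answer: 0

Derivation:
Final LEFT:  [kilo, charlie, foxtrot, foxtrot, juliet, echo]
Final RIGHT: [kilo, foxtrot, india, foxtrot, juliet, echo]
i=0: L=kilo R=kilo -> agree -> kilo
i=1: L=charlie, R=foxtrot=BASE -> take LEFT -> charlie
i=2: L=foxtrot, R=india=BASE -> take LEFT -> foxtrot
i=3: L=foxtrot R=foxtrot -> agree -> foxtrot
i=4: L=juliet R=juliet -> agree -> juliet
i=5: L=echo R=echo -> agree -> echo
Conflict count: 0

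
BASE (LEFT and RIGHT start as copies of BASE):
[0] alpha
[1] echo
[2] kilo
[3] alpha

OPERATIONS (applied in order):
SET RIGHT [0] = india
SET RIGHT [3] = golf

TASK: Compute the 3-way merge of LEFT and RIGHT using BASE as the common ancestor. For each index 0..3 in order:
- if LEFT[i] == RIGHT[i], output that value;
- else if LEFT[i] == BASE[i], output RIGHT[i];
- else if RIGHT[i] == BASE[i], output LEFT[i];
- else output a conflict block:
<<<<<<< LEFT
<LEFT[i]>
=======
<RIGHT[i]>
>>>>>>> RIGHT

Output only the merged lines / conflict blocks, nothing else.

Answer: india
echo
kilo
golf

Derivation:
Final LEFT:  [alpha, echo, kilo, alpha]
Final RIGHT: [india, echo, kilo, golf]
i=0: L=alpha=BASE, R=india -> take RIGHT -> india
i=1: L=echo R=echo -> agree -> echo
i=2: L=kilo R=kilo -> agree -> kilo
i=3: L=alpha=BASE, R=golf -> take RIGHT -> golf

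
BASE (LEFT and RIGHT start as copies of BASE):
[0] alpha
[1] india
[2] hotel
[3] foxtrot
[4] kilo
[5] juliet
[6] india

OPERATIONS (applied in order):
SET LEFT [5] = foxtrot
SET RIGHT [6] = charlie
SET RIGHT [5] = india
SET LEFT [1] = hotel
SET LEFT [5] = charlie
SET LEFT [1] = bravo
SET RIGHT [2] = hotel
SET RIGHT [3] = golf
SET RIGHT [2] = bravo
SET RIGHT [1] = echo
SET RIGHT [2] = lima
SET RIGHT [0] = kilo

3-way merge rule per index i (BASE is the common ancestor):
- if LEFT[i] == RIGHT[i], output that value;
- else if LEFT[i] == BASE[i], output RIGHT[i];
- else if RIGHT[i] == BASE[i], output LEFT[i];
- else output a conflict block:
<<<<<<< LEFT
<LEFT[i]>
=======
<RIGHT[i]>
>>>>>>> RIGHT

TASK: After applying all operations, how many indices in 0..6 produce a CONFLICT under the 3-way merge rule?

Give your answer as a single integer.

Answer: 2

Derivation:
Final LEFT:  [alpha, bravo, hotel, foxtrot, kilo, charlie, india]
Final RIGHT: [kilo, echo, lima, golf, kilo, india, charlie]
i=0: L=alpha=BASE, R=kilo -> take RIGHT -> kilo
i=1: BASE=india L=bravo R=echo all differ -> CONFLICT
i=2: L=hotel=BASE, R=lima -> take RIGHT -> lima
i=3: L=foxtrot=BASE, R=golf -> take RIGHT -> golf
i=4: L=kilo R=kilo -> agree -> kilo
i=5: BASE=juliet L=charlie R=india all differ -> CONFLICT
i=6: L=india=BASE, R=charlie -> take RIGHT -> charlie
Conflict count: 2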